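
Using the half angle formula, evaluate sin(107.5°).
sin(107.5°) = √((1 - cos 215°)/2) = 0.9537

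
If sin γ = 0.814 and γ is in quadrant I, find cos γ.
cos γ = 0.5809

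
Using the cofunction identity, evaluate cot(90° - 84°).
cot(90° - 84°) = tan(84°) = 9.514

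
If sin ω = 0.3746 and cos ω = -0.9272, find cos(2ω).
cos(2ω) = cos²ω - sin²ω = 0.7194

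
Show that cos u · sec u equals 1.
LHS = cos u · (1/cos u) = 1 = RHS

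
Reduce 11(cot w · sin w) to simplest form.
11(cot w · sin w) = 11(cos w) (using Quotient identity)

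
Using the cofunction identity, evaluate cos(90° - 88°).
cos(90° - 88°) = sin(88°) = 0.9994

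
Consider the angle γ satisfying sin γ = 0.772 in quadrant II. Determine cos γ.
cos γ = ±√(1 - sin²γ) = -0.6356 (negative in QII)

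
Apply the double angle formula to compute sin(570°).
sin(570°) = 2 sin 285° cos 285° = -1/2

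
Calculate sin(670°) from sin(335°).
sin(670°) = 2 sin 335° cos 335° = -0.766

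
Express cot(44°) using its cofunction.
cot(44°) = tan(90° - 44°) = tan(46°)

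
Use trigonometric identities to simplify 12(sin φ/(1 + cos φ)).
12(sin φ/(1 + cos φ)) = 12(tan(φ/2)) (using Half angle)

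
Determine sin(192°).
sin(192°) = -0.2079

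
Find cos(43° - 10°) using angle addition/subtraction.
cos(43° - 10°) = cos 43° cos 10° + sin 43° sin 10° = 0.8387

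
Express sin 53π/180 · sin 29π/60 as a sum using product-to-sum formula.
sin 53π/180 sin 29π/60 = (1/2)[cos(53π/180-29π/60) - cos(53π/180+29π/60)]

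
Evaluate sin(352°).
sin(352°) = -0.1392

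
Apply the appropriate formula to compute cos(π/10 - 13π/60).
cos(π/10 - 13π/60) = cos π/10 cos 13π/60 + sin π/10 sin 13π/60 = 0.9336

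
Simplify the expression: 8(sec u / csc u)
8(sec u / csc u) = 8(tan u) (using Reciprocal identities)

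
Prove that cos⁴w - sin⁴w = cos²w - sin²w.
LHS = (cos²w - sin²w)(cos²w + sin²w) = (cos²w - sin²w) · 1 = cos²w - sin²w = RHS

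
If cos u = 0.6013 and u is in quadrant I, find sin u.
sin u = 0.799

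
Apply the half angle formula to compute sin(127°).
sin(127°) = √((1 - cos 254°)/2) = 0.7986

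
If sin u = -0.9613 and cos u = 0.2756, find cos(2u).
cos(2u) = cos²u - sin²u = -0.8481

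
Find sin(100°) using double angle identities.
sin(100°) = 2 sin 50° cos 50° = 0.9848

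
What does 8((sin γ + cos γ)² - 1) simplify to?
8((sin γ + cos γ)² - 1) = 8(sin(2γ)) (using Pythagorean + double angle)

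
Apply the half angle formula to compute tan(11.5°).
tan(11.5°) = sin 23° / (1 + cos 23°) = 0.2035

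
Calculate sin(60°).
sin(60°) = √3/2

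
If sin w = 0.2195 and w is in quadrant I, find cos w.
cos w = 0.9756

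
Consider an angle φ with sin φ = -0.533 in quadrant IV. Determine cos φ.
cos φ = √(1 - sin²φ) = 0.8461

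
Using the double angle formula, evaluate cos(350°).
cos(350°) = 2cos²175° - 1 = 0.9848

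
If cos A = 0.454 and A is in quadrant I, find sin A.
sin A = 0.891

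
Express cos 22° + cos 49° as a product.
cos 22° + cos 49° = 2 cos(35.5°) cos(-13.5°)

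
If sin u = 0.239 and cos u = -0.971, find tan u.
tan u = sin u / cos u = -0.2461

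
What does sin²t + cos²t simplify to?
sin²t + cos²t = 1 (using Pythagorean identity)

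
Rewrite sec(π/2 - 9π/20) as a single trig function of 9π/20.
sec(π/2 - 9π/20) = csc(9π/20)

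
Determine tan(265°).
tan(265°) = 11.43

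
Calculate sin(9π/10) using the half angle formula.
sin(9π/10) = √((1 - cos 9π/5)/2) = 0.309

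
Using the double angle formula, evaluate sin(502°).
sin(502°) = 2 sin 251° cos 251° = 0.6157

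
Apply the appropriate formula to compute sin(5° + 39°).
sin(5° + 39°) = sin 5° cos 39° + cos 5° sin 39° = 0.6947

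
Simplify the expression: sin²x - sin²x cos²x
sin²x - sin²x cos²x = sin⁴x (using Factoring)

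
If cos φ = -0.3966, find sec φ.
sec φ = 1/cos φ = -2.521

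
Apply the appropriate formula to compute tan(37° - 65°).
tan(37° - 65°) = (tan 37° - tan 65°)/(1 + tan 37° tan 65°) = -0.5317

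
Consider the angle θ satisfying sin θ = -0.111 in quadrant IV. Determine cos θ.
cos θ = √(1 - sin²θ) = 0.9938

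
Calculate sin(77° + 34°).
sin(77° + 34°) = sin 77° cos 34° + cos 77° sin 34° = 0.9336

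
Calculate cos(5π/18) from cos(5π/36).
cos(5π/18) = cos²5π/36 - sin²5π/36 = 0.6428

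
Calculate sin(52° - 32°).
sin(52° - 32°) = sin 52° cos 32° - cos 52° sin 32° = 0.342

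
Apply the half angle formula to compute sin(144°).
sin(144°) = √((1 - cos 288°)/2) = 0.5878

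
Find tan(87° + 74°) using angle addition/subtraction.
tan(87° + 74°) = (tan 87° + tan 74°)/(1 - tan 87° tan 74°) = -0.3443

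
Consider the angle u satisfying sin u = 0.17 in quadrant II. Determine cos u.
cos u = ±√(1 - sin²u) = -0.9854 (negative in QII)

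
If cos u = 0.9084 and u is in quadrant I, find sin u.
sin u = 0.4181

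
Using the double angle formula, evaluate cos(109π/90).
cos(109π/90) = cos²109π/180 - sin²109π/180 = -0.788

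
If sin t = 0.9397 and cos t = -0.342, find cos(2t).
cos(2t) = cos²t - sin²t = -0.7661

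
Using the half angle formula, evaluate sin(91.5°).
sin(91.5°) = √((1 - cos 183°)/2) = 0.9997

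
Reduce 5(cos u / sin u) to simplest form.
5(cos u / sin u) = 5(cot u) (using Quotient identity)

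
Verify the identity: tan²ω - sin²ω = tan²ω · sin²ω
LHS = sin²ω/cos²ω - sin²ω = sin²ω(1/cos²ω - 1) = sin²ω · (1 - cos²ω)/cos²ω = sin²ω · sin²ω/cos²ω = sin²ω · tan²ω = RHS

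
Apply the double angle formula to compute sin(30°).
sin(30°) = 2 sin 15° cos 15° = 1/2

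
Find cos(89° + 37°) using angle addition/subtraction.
cos(89° + 37°) = cos 89° cos 37° - sin 89° sin 37° = -0.5878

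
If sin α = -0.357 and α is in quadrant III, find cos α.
cos α = -0.9341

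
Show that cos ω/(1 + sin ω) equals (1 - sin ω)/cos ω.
RHS = (1 - sin ω)(1 + sin ω) / (cos ω(1 + sin ω)) = (1 - sin²ω) / (cos ω(1 + sin ω)) = cos²ω / (cos ω(1 + sin ω)) = cos ω/(1 + sin ω) = LHS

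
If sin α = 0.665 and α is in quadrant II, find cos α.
cos α = -0.7468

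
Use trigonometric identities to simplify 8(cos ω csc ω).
8(cos ω csc ω) = 8(cot ω) (using Reciprocal + quotient)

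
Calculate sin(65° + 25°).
sin(65° + 25°) = sin 65° cos 25° + cos 65° sin 25° = 1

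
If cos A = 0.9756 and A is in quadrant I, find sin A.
sin A = 0.2196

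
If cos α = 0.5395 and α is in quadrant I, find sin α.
sin α = 0.842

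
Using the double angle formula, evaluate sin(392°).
sin(392°) = 2 sin 196° cos 196° = 0.5299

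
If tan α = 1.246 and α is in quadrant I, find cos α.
cos α = 0.6259 (using tan²α + 1 = sec²α)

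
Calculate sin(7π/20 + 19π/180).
sin(7π/20 + 19π/180) = sin 7π/20 cos 19π/180 + cos 7π/20 sin 19π/180 = 0.9903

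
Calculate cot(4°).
cot(4°) = 14.3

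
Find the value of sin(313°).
sin(313°) = -0.7314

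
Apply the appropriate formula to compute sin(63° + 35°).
sin(63° + 35°) = sin 63° cos 35° + cos 63° sin 35° = 0.9903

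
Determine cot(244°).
cot(244°) = 0.4877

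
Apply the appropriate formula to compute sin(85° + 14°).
sin(85° + 14°) = sin 85° cos 14° + cos 85° sin 14° = 0.9877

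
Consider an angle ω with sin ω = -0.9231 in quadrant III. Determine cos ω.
cos ω = ±√(1 - sin²ω) = -0.3846 (negative in QIII)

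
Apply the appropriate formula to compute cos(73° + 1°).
cos(73° + 1°) = cos 73° cos 1° - sin 73° sin 1° = 0.2756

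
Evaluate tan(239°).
tan(239°) = 1.664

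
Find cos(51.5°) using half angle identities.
cos(51.5°) = √((1 + cos 103°)/2) = 0.6225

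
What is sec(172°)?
sec(172°) = -1.01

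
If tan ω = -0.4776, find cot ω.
cot ω = 1/tan ω = -2.094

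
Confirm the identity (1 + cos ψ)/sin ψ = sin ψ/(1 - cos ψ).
RHS = sin ψ(1 + cos ψ) / ((1 - cos ψ)(1 + cos ψ)) = sin ψ(1 + cos ψ) / (1 - cos²ψ) = sin ψ(1 + cos ψ) / sin²ψ = (1 + cos ψ)/sin ψ = LHS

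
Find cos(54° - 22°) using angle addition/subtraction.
cos(54° - 22°) = cos 54° cos 22° + sin 54° sin 22° = 0.848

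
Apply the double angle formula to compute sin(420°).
sin(420°) = 2 sin 210° cos 210° = √3/2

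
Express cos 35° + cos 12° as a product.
cos 35° + cos 12° = 2 cos(23.5°) cos(11.5°)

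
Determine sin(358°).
sin(358°) = -0.0349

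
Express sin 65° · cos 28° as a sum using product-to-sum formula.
sin 65° cos 28° = (1/2)[sin(65°+28°) + sin(65°-28°)]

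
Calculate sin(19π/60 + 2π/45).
sin(19π/60 + 2π/45) = sin 19π/60 cos 2π/45 + cos 19π/60 sin 2π/45 = 0.9063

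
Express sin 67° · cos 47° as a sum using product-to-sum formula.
sin 67° cos 47° = (1/2)[sin(67°+47°) + sin(67°-47°)]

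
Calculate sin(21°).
sin(21°) = 0.3584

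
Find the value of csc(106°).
csc(106°) = 1.04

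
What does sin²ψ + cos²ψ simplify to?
sin²ψ + cos²ψ = 1 (using Pythagorean identity)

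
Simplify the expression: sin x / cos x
sin x / cos x = tan x (using Quotient identity)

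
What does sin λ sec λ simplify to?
sin λ sec λ = tan λ (using Reciprocal + quotient)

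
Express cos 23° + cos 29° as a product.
cos 23° + cos 29° = 2 cos(26°) cos(-3°)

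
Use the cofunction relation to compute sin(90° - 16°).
sin(90° - 16°) = cos(16°) = 0.9613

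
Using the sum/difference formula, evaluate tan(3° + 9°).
tan(3° + 9°) = (tan 3° + tan 9°)/(1 - tan 3° tan 9°) = 0.2126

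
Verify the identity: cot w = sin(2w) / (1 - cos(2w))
RHS = 2 sin w cos w / (2sin²w) = cos w/sin w = cot w = LHS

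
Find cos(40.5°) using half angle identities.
cos(40.5°) = √((1 + cos 81°)/2) = 0.7604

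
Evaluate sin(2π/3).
sin(2π/3) = √3/2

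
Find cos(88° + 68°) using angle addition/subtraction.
cos(88° + 68°) = cos 88° cos 68° - sin 88° sin 68° = -0.9135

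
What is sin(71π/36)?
sin(71π/36) = -0.08716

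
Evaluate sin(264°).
sin(264°) = -0.9945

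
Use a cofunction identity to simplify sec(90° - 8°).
sec(90° - 8°) = csc(8°)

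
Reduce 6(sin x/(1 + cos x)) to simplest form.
6(sin x/(1 + cos x)) = 6(tan(x/2)) (using Half angle)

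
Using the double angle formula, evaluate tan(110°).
tan(110°) = 2 tan 55° / (1 - tan²55°) = -2.747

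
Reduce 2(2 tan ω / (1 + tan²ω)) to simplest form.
2(2 tan ω / (1 + tan²ω)) = 2(sin(2ω)) (using Double angle)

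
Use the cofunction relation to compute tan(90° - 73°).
tan(90° - 73°) = cot(73°) = 0.3057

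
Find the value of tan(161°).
tan(161°) = -0.3443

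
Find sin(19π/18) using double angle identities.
sin(19π/18) = 2 sin 19π/36 cos 19π/36 = -0.1736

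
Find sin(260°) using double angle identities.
sin(260°) = 2 sin 130° cos 130° = -0.9848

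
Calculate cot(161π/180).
cot(161π/180) = -2.904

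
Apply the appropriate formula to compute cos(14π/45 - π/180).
cos(14π/45 - π/180) = cos 14π/45 cos π/180 + sin 14π/45 sin π/180 = 0.5736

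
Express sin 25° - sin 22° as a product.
sin 25° - sin 22° = 2 cos(23.5°) sin(1.5°)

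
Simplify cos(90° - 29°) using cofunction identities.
cos(90° - 29°) = sin(29°)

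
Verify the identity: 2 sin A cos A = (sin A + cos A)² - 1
RHS = sin²A + 2 sin A cos A + cos²A - 1 = (sin²A + cos²A) + 2 sin A cos A - 1 = 1 + 2 sin A cos A - 1 = 2 sin A cos A = LHS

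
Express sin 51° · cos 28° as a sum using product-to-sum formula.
sin 51° cos 28° = (1/2)[sin(51°+28°) + sin(51°-28°)]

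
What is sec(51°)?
sec(51°) = 1.589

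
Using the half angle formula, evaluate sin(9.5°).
sin(9.5°) = √((1 - cos 19°)/2) = 0.165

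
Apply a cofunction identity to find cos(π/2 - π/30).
cos(π/2 - π/30) = sin(π/30) = 0.1045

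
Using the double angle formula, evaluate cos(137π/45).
cos(137π/45) = cos²137π/90 - sin²137π/90 = -0.9903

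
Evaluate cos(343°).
cos(343°) = 0.9563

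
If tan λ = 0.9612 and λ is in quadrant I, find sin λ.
sin λ = 0.693 (using tan²λ + 1 = sec²λ)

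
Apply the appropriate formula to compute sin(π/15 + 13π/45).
sin(π/15 + 13π/45) = sin π/15 cos 13π/45 + cos π/15 sin 13π/45 = 0.8988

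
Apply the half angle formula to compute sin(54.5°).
sin(54.5°) = √((1 - cos 109°)/2) = 0.8141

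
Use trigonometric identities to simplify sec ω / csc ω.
sec ω / csc ω = tan ω (using Reciprocal identities)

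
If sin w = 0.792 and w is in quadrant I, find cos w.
cos w = 0.6105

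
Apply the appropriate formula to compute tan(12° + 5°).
tan(12° + 5°) = (tan 12° + tan 5°)/(1 - tan 12° tan 5°) = 0.3057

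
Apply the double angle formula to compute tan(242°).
tan(242°) = 2 tan 121° / (1 - tan²121°) = 1.881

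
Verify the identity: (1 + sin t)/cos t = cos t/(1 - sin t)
LHS = (1 + sin t)(1 - sin t) / (cos t(1 - sin t)) = (1 - sin²t) / (cos t(1 - sin t)) = cos²t / (cos t(1 - sin t)) = cos t/(1 - sin t) = RHS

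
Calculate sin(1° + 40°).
sin(1° + 40°) = sin 1° cos 40° + cos 1° sin 40° = 0.6561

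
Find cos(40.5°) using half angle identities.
cos(40.5°) = √((1 + cos 81°)/2) = 0.7604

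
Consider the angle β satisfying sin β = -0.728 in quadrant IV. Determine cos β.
cos β = √(1 - sin²β) = 0.6856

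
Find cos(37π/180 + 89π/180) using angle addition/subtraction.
cos(37π/180 + 89π/180) = cos 37π/180 cos 89π/180 - sin 37π/180 sin 89π/180 = -0.5878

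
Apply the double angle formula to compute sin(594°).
sin(594°) = 2 sin 297° cos 297° = -0.809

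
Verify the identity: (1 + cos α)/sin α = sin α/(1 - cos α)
RHS = sin α(1 + cos α) / ((1 - cos α)(1 + cos α)) = sin α(1 + cos α) / (1 - cos²α) = sin α(1 + cos α) / sin²α = (1 + cos α)/sin α = LHS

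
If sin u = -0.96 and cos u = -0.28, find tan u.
tan u = sin u / cos u = 3.429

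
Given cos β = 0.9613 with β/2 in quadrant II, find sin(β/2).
sin(β/2) = ±√((1 - cos β)/2); positive since β/2 ∈ QII, so sin(β/2) = 0.1391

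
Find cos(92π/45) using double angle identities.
cos(92π/45) = 2cos²46π/45 - 1 = 0.9903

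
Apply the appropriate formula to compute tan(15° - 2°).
tan(15° - 2°) = (tan 15° - tan 2°)/(1 + tan 15° tan 2°) = 0.2309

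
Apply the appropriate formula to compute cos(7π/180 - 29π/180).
cos(7π/180 - 29π/180) = cos 7π/180 cos 29π/180 + sin 7π/180 sin 29π/180 = 0.9272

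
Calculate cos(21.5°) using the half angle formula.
cos(21.5°) = √((1 + cos 43°)/2) = 0.9304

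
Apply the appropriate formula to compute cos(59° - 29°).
cos(59° - 29°) = cos 59° cos 29° + sin 59° sin 29° = √3/2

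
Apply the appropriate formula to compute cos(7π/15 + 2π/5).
cos(7π/15 + 2π/5) = cos 7π/15 cos 2π/5 - sin 7π/15 sin 2π/5 = -0.9135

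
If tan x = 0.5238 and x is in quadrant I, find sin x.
sin x = 0.464 (using tan²x + 1 = sec²x)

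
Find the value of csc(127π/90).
csc(127π/90) = -1.04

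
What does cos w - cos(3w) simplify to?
cos w - cos(3w) = 2 sin(2w) sin w (using Sum-to-product)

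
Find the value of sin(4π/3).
sin(4π/3) = -√3/2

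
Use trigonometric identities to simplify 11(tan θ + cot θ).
11(tan θ + cot θ) = 11(sec θ csc θ) (using Quotient identities)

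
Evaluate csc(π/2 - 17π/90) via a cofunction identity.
csc(π/2 - 17π/90) = sec(17π/90) = 1.206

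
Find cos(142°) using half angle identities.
cos(142°) = -√((1 + cos 284°)/2) = -0.788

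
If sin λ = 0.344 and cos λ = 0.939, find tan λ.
tan λ = sin λ / cos λ = 0.3663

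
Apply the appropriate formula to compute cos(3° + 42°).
cos(3° + 42°) = cos 3° cos 42° - sin 3° sin 42° = √2/2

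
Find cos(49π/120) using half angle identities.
cos(49π/120) = √((1 + cos 49π/60)/2) = 0.284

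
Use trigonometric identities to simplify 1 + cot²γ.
1 + cot²γ = csc²γ (using Pythagorean identity)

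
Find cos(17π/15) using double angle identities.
cos(17π/15) = cos²17π/30 - sin²17π/30 = -0.9135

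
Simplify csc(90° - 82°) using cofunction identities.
csc(90° - 82°) = sec(82°)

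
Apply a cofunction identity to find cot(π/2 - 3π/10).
cot(π/2 - 3π/10) = tan(3π/10) = 1.376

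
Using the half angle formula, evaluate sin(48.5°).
sin(48.5°) = √((1 - cos 97°)/2) = 0.749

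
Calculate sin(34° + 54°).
sin(34° + 54°) = sin 34° cos 54° + cos 34° sin 54° = 0.9994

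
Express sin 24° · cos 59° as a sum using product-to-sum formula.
sin 24° cos 59° = (1/2)[sin(24°+59°) + sin(24°-59°)]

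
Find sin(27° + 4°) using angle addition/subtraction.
sin(27° + 4°) = sin 27° cos 4° + cos 27° sin 4° = 0.515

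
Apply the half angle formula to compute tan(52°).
tan(52°) = sin 104° / (1 + cos 104°) = 1.28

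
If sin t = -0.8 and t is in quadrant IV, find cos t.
cos t = 0.6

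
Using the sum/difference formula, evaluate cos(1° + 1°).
cos(1° + 1°) = cos 1° cos 1° - sin 1° sin 1° = 0.9994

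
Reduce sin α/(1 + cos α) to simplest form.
sin α/(1 + cos α) = tan(α/2) (using Half angle)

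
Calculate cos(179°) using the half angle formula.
cos(179°) = -√((1 + cos 358°)/2) = -0.9998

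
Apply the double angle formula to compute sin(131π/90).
sin(131π/90) = 2 sin 131π/180 cos 131π/180 = -0.9903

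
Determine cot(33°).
cot(33°) = 1.54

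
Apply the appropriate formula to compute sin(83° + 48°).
sin(83° + 48°) = sin 83° cos 48° + cos 83° sin 48° = 0.7547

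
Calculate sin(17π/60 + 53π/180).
sin(17π/60 + 53π/180) = sin 17π/60 cos 53π/180 + cos 17π/60 sin 53π/180 = 0.9703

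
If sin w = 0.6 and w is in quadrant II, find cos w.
cos w = -0.8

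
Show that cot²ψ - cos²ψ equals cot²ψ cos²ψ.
LHS = cos²ψ/sin²ψ - cos²ψ = cos²ψ(1/sin²ψ - 1) = cos²ψ · (1 - sin²ψ)/sin²ψ = cos²ψ · cos²ψ/sin²ψ = cos²ψ · cot²ψ = RHS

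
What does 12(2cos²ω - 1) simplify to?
12(2cos²ω - 1) = 12(cos(2ω)) (using Double angle)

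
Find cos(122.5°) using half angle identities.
cos(122.5°) = -√((1 + cos 245°)/2) = -0.5373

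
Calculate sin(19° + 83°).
sin(19° + 83°) = sin 19° cos 83° + cos 19° sin 83° = 0.9781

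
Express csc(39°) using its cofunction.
csc(39°) = sec(90° - 39°) = sec(51°)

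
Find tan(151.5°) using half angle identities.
tan(151.5°) = sin 303° / (1 + cos 303°) = -0.543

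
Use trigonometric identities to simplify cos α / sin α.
cos α / sin α = cot α (using Quotient identity)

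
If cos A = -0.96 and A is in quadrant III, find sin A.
sin A = -0.28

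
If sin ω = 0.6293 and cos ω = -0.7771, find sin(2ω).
sin(2ω) = 2 sin ω cos ω = -0.9781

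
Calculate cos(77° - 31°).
cos(77° - 31°) = cos 77° cos 31° + sin 77° sin 31° = 0.6947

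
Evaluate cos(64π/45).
cos(64π/45) = -0.2419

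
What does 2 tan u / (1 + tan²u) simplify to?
2 tan u / (1 + tan²u) = sin(2u) (using Double angle)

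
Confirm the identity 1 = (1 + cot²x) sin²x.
RHS = csc²x · sin²x = (1/sin²x) · sin²x = 1 = LHS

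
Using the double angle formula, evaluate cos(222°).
cos(222°) = cos²111° - sin²111° = -0.7431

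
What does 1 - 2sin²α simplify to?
1 - 2sin²α = cos(2α) (using Double angle)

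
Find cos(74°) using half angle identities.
cos(74°) = √((1 + cos 148°)/2) = 0.2756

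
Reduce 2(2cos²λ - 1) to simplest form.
2(2cos²λ - 1) = 2(cos(2λ)) (using Double angle)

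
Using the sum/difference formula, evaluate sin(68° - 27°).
sin(68° - 27°) = sin 68° cos 27° - cos 68° sin 27° = 0.6561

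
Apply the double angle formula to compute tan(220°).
tan(220°) = 2 tan 110° / (1 - tan²110°) = 0.8391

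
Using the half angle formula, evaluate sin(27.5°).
sin(27.5°) = √((1 - cos 55°)/2) = 0.4617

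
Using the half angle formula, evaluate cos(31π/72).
cos(31π/72) = √((1 + cos 31π/36)/2) = 0.2164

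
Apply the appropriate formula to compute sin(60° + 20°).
sin(60° + 20°) = sin 60° cos 20° + cos 60° sin 20° = 0.9848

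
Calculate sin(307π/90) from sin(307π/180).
sin(307π/90) = 2 sin 307π/180 cos 307π/180 = -0.9613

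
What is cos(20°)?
cos(20°) = 0.9397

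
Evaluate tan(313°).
tan(313°) = -1.072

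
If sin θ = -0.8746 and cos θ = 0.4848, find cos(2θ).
cos(2θ) = cos²θ - sin²θ = -0.5299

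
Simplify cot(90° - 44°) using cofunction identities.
cot(90° - 44°) = tan(44°)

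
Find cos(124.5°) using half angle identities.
cos(124.5°) = -√((1 + cos 249°)/2) = -0.5664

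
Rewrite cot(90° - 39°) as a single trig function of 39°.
cot(90° - 39°) = tan(39°)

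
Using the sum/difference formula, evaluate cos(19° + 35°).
cos(19° + 35°) = cos 19° cos 35° - sin 19° sin 35° = 0.5878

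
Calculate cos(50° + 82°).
cos(50° + 82°) = cos 50° cos 82° - sin 50° sin 82° = -0.6691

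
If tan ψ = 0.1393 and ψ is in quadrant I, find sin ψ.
sin ψ = 0.138 (using tan²ψ + 1 = sec²ψ)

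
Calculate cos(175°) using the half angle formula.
cos(175°) = -√((1 + cos 350°)/2) = -0.9962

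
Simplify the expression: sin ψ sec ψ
sin ψ sec ψ = tan ψ (using Reciprocal + quotient)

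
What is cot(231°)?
cot(231°) = 0.8098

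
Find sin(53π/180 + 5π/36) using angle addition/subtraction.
sin(53π/180 + 5π/36) = sin 53π/180 cos 5π/36 + cos 53π/180 sin 5π/36 = 0.9781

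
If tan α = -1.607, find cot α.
cot α = 1/tan α = -0.6223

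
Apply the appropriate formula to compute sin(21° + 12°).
sin(21° + 12°) = sin 21° cos 12° + cos 21° sin 12° = 0.5446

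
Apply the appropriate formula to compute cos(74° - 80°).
cos(74° - 80°) = cos 74° cos 80° + sin 74° sin 80° = 0.9945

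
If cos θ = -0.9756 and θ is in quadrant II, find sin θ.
sin θ = 0.2196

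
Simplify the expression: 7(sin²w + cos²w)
7(sin²w + cos²w) = 7 (using Pythagorean identity)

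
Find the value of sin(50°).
sin(50°) = 0.766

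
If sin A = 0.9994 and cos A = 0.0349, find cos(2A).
cos(2A) = cos²A - sin²A = -0.9976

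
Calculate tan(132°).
tan(132°) = -1.111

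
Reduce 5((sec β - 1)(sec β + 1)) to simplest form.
5((sec β - 1)(sec β + 1)) = 5(tan²β) (using Diff. of squares)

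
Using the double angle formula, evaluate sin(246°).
sin(246°) = 2 sin 123° cos 123° = -0.9135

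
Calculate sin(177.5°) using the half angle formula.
sin(177.5°) = √((1 - cos 355°)/2) = 0.04362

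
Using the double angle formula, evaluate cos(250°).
cos(250°) = cos²125° - sin²125° = -0.342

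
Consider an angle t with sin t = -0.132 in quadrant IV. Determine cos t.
cos t = √(1 - sin²t) = 0.9912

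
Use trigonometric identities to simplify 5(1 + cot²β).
5(1 + cot²β) = 5(csc²β) (using Pythagorean identity)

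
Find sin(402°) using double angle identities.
sin(402°) = 2 sin 201° cos 201° = 0.6691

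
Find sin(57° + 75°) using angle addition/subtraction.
sin(57° + 75°) = sin 57° cos 75° + cos 57° sin 75° = 0.7431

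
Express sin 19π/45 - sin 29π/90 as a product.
sin 19π/45 - sin 29π/90 = 2 cos(67π/180) sin(π/20)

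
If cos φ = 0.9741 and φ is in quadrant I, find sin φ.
sin φ = 0.2261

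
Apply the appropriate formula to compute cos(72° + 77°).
cos(72° + 77°) = cos 72° cos 77° - sin 72° sin 77° = -0.8572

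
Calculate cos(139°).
cos(139°) = -0.7547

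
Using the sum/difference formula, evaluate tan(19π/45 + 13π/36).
tan(19π/45 + 13π/36) = (tan 19π/45 + tan 13π/36)/(1 - tan 19π/45 tan 13π/36) = -0.8098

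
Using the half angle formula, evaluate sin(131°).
sin(131°) = √((1 - cos 262°)/2) = 0.7547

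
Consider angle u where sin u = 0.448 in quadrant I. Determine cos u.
cos u = √(1 - sin²u) = 0.894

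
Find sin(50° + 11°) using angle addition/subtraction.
sin(50° + 11°) = sin 50° cos 11° + cos 50° sin 11° = 0.8746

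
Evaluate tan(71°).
tan(71°) = 2.904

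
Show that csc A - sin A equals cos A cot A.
LHS = 1/sin A - sin A = (1 - sin²A)/sin A = cos²A/sin A = cos A · (cos A/sin A) = cos A cot A = RHS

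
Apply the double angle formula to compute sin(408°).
sin(408°) = 2 sin 204° cos 204° = 0.7431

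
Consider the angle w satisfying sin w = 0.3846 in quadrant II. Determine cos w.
cos w = ±√(1 - sin²w) = -0.9231 (negative in QII)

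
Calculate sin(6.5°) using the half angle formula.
sin(6.5°) = √((1 - cos 13°)/2) = 0.1132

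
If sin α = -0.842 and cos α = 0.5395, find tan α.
tan α = sin α / cos α = -1.561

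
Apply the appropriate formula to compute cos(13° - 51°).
cos(13° - 51°) = cos 13° cos 51° + sin 13° sin 51° = 0.788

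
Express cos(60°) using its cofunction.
cos(60°) = sin(90° - 60°) = sin(30°)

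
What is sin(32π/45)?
sin(32π/45) = 0.788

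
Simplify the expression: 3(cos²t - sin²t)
3(cos²t - sin²t) = 3(cos(2t)) (using Double angle)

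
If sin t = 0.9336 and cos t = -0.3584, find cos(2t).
cos(2t) = cos²t - sin²t = -0.7432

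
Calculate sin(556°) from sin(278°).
sin(556°) = 2 sin 278° cos 278° = -0.2756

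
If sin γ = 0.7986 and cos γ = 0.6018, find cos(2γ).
cos(2γ) = cos²γ - sin²γ = -0.2756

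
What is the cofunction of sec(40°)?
sec(40°) = csc(90° - 40°) = csc(50°)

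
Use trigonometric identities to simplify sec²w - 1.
sec²w - 1 = tan²w (using Pythagorean identity)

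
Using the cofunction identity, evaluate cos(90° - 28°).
cos(90° - 28°) = sin(28°) = 0.4695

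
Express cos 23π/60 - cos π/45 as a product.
cos 23π/60 - cos π/45 = -2 sin(73π/360) sin(13π/72)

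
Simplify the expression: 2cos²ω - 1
2cos²ω - 1 = cos(2ω) (using Double angle)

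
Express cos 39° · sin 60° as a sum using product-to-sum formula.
cos 39° sin 60° = (1/2)[sin(39°+60°) - sin(39°-60°)]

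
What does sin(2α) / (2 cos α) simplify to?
sin(2α) / (2 cos α) = sin α (using Double angle)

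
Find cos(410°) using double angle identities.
cos(410°) = cos²205° - sin²205° = 0.6428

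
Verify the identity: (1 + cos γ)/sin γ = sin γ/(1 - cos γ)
RHS = sin γ(1 + cos γ) / ((1 - cos γ)(1 + cos γ)) = sin γ(1 + cos γ) / (1 - cos²γ) = sin γ(1 + cos γ) / sin²γ = (1 + cos γ)/sin γ = LHS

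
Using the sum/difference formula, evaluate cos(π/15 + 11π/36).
cos(π/15 + 11π/36) = cos π/15 cos 11π/36 - sin π/15 sin 11π/36 = 0.3907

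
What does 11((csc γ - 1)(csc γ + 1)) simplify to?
11((csc γ - 1)(csc γ + 1)) = 11(cot²γ) (using Diff. of squares)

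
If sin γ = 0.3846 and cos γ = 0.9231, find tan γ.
tan γ = sin γ / cos γ = 0.4166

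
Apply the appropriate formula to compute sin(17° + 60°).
sin(17° + 60°) = sin 17° cos 60° + cos 17° sin 60° = 0.9744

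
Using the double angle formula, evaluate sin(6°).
sin(6°) = 2 sin 3° cos 3° = 0.1045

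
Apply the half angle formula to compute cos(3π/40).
cos(3π/40) = √((1 + cos 3π/20)/2) = 0.9724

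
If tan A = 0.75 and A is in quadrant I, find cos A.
cos A = 0.8 (using tan²A + 1 = sec²A)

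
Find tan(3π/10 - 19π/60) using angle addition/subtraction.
tan(3π/10 - 19π/60) = (tan 3π/10 - tan 19π/60)/(1 + tan 3π/10 tan 19π/60) = -0.05241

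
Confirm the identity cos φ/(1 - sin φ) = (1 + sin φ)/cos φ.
RHS = (1 + sin φ)(1 - sin φ) / (cos φ(1 - sin φ)) = (1 - sin²φ) / (cos φ(1 - sin φ)) = cos²φ / (cos φ(1 - sin φ)) = cos φ/(1 - sin φ) = LHS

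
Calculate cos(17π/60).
cos(17π/60) = 0.6293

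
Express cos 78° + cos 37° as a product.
cos 78° + cos 37° = 2 cos(57.5°) cos(20.5°)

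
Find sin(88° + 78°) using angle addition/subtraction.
sin(88° + 78°) = sin 88° cos 78° + cos 88° sin 78° = 0.2419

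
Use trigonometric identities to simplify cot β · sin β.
cot β · sin β = cos β (using Quotient identity)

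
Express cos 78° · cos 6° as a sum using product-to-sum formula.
cos 78° cos 6° = (1/2)[cos(78°-6°) + cos(78°+6°)]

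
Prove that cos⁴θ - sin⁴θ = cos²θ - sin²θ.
LHS = (cos²θ - sin²θ)(cos²θ + sin²θ) = (cos²θ - sin²θ) · 1 = cos²θ - sin²θ = RHS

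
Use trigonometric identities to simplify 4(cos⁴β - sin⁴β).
4(cos⁴β - sin⁴β) = 4(cos(2β)) (using Factoring + double angle)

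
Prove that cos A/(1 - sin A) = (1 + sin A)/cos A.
RHS = (1 + sin A)(1 - sin A) / (cos A(1 - sin A)) = (1 - sin²A) / (cos A(1 - sin A)) = cos²A / (cos A(1 - sin A)) = cos A/(1 - sin A) = LHS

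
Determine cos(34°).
cos(34°) = 0.829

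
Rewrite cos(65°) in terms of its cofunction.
cos(65°) = sin(90° - 65°) = sin(25°)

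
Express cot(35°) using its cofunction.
cot(35°) = tan(90° - 35°) = tan(55°)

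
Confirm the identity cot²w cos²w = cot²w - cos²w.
RHS = cos²w/sin²w - cos²w = cos²w(1/sin²w - 1) = cos²w · (1 - sin²w)/sin²w = cos²w · cos²w/sin²w = cos²w · cot²w = LHS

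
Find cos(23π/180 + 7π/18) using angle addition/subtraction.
cos(23π/180 + 7π/18) = cos 23π/180 cos 7π/18 - sin 23π/180 sin 7π/18 = -0.05234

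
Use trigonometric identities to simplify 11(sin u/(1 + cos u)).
11(sin u/(1 + cos u)) = 11(tan(u/2)) (using Half angle)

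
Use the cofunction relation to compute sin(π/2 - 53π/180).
sin(π/2 - 53π/180) = cos(53π/180) = 0.6018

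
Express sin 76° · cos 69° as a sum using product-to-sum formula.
sin 76° cos 69° = (1/2)[sin(76°+69°) + sin(76°-69°)]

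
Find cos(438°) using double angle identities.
cos(438°) = cos²219° - sin²219° = 0.2079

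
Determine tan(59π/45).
tan(59π/45) = 1.483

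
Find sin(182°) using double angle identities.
sin(182°) = 2 sin 91° cos 91° = -0.0349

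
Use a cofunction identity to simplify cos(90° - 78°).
cos(90° - 78°) = sin(78°)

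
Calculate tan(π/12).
tan(π/12) = 2-√3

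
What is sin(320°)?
sin(320°) = -0.6428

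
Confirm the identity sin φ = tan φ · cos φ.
RHS = (sin φ/cos φ) · cos φ = sin φ = LHS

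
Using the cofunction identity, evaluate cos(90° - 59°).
cos(90° - 59°) = sin(59°) = 0.8572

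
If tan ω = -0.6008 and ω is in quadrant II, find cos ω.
cos ω = -0.8572 (using tan²ω + 1 = sec²ω)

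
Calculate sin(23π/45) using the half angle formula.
sin(23π/45) = √((1 - cos 46π/45)/2) = 0.9994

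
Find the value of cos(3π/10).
cos(3π/10) = 0.5878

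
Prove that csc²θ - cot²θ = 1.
LHS = 1/sin²θ - cos²θ/sin²θ = (1 - cos²θ)/sin²θ = sin²θ/sin²θ = 1 = RHS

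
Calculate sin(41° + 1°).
sin(41° + 1°) = sin 41° cos 1° + cos 41° sin 1° = 0.6691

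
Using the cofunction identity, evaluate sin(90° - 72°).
sin(90° - 72°) = cos(72°) = 0.309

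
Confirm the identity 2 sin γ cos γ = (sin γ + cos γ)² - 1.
RHS = sin²γ + 2 sin γ cos γ + cos²γ - 1 = (sin²γ + cos²γ) + 2 sin γ cos γ - 1 = 1 + 2 sin γ cos γ - 1 = 2 sin γ cos γ = LHS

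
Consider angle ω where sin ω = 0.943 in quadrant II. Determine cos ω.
cos ω = ±√(1 - sin²ω) = -0.3328 (negative in QII)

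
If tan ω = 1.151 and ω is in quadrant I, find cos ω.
cos ω = 0.6559 (using tan²ω + 1 = sec²ω)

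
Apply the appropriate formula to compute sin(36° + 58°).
sin(36° + 58°) = sin 36° cos 58° + cos 36° sin 58° = 0.9976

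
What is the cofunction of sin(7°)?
sin(7°) = cos(90° - 7°) = cos(83°)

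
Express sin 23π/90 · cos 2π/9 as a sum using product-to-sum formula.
sin 23π/90 cos 2π/9 = (1/2)[sin(23π/90+2π/9) + sin(23π/90-2π/9)]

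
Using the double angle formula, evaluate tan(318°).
tan(318°) = 2 tan 159° / (1 - tan²159°) = -0.9004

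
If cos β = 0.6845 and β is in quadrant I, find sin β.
sin β = 0.729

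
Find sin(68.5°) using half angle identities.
sin(68.5°) = √((1 - cos 137°)/2) = 0.9304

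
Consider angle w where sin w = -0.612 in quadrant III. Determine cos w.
cos w = ±√(1 - sin²w) = -0.7909 (negative in QIII)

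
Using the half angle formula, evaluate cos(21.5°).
cos(21.5°) = √((1 + cos 43°)/2) = 0.9304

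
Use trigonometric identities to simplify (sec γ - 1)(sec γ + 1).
(sec γ - 1)(sec γ + 1) = tan²γ (using Diff. of squares)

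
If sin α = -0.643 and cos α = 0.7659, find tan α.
tan α = sin α / cos α = -0.8395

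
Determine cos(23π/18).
cos(23π/18) = -0.6428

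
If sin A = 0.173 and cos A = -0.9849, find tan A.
tan A = sin A / cos A = -0.1757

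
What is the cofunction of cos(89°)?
cos(89°) = sin(90° - 89°) = sin(1°)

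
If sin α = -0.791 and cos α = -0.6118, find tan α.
tan α = sin α / cos α = 1.293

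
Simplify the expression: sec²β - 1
sec²β - 1 = tan²β (using Pythagorean identity)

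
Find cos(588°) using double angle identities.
cos(588°) = cos²294° - sin²294° = -0.6691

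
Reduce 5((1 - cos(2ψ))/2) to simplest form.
5((1 - cos(2ψ))/2) = 5(sin²ψ) (using Power reduction)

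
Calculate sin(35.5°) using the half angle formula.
sin(35.5°) = √((1 - cos 71°)/2) = 0.5807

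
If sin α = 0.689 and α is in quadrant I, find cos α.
cos α = 0.7248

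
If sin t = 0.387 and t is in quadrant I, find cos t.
cos t = 0.9221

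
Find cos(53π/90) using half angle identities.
cos(53π/90) = -√((1 + cos 53π/45)/2) = -0.2756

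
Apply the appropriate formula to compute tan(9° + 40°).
tan(9° + 40°) = (tan 9° + tan 40°)/(1 - tan 9° tan 40°) = 1.15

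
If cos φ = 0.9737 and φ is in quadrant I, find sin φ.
sin φ = 0.2278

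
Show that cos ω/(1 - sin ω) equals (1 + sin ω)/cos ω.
RHS = (1 + sin ω)(1 - sin ω) / (cos ω(1 - sin ω)) = (1 - sin²ω) / (cos ω(1 - sin ω)) = cos²ω / (cos ω(1 - sin ω)) = cos ω/(1 - sin ω) = LHS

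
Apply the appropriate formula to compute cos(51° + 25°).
cos(51° + 25°) = cos 51° cos 25° - sin 51° sin 25° = 0.2419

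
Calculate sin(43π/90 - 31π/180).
sin(43π/90 - 31π/180) = sin 43π/90 cos 31π/180 - cos 43π/90 sin 31π/180 = 0.8192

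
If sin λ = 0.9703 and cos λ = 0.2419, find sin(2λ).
sin(2λ) = 2 sin λ cos λ = 0.4694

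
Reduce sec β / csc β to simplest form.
sec β / csc β = tan β (using Reciprocal identities)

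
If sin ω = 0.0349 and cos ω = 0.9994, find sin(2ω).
sin(2ω) = 2 sin ω cos ω = 0.06976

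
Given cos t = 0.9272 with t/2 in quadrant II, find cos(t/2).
cos(t/2) = ±√((1 + cos t)/2); negative since t/2 ∈ QII, so cos(t/2) = -0.9816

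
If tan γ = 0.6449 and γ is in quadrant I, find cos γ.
cos γ = 0.8404 (using tan²γ + 1 = sec²γ)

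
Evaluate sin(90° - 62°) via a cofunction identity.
sin(90° - 62°) = cos(62°) = 0.4695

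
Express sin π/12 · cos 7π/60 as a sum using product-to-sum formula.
sin π/12 cos 7π/60 = (1/2)[sin(π/12+7π/60) + sin(π/12-7π/60)]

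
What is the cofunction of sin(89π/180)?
sin(89π/180) = cos(π/2 - 89π/180) = cos(π/180)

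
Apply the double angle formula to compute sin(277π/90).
sin(277π/90) = 2 sin 277π/180 cos 277π/180 = -0.2419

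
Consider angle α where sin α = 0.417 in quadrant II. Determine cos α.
cos α = ±√(1 - sin²α) = -0.9089 (negative in QII)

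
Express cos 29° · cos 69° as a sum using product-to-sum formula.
cos 29° cos 69° = (1/2)[cos(29°-69°) + cos(29°+69°)]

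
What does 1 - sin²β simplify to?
1 - sin²β = cos²β (using Pythagorean identity)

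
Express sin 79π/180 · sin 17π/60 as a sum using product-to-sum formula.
sin 79π/180 sin 17π/60 = (1/2)[cos(79π/180-17π/60) - cos(79π/180+17π/60)]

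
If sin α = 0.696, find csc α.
csc α = 1/sin α = 1.437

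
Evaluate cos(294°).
cos(294°) = 0.4067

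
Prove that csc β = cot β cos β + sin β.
RHS = cos²β/sin β + sin β = (cos²β + sin²β)/sin β = 1/sin β = csc β = LHS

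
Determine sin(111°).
sin(111°) = 0.9336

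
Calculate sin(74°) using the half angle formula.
sin(74°) = √((1 - cos 148°)/2) = 0.9613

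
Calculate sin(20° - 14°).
sin(20° - 14°) = sin 20° cos 14° - cos 20° sin 14° = 0.1045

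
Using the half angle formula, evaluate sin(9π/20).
sin(9π/20) = √((1 - cos 9π/10)/2) = 0.9877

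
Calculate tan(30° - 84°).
tan(30° - 84°) = (tan 30° - tan 84°)/(1 + tan 30° tan 84°) = -1.376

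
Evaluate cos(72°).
cos(72°) = 0.309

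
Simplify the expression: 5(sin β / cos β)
5(sin β / cos β) = 5(tan β) (using Quotient identity)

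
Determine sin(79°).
sin(79°) = 0.9816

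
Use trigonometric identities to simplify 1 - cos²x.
1 - cos²x = sin²x (using Pythagorean identity)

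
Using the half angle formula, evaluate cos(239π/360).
cos(239π/360) = -√((1 + cos 239π/180)/2) = -0.4924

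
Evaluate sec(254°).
sec(254°) = -3.628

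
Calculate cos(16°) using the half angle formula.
cos(16°) = √((1 + cos 32°)/2) = 0.9613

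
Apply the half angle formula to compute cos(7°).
cos(7°) = √((1 + cos 14°)/2) = 0.9925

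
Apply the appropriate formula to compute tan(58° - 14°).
tan(58° - 14°) = (tan 58° - tan 14°)/(1 + tan 58° tan 14°) = 0.9657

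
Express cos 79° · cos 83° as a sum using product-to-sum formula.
cos 79° cos 83° = (1/2)[cos(79°-83°) + cos(79°+83°)]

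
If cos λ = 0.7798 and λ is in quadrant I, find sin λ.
sin λ = 0.626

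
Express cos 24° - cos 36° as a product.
cos 24° - cos 36° = -2 sin(30°) sin(-6°)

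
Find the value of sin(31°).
sin(31°) = 0.515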